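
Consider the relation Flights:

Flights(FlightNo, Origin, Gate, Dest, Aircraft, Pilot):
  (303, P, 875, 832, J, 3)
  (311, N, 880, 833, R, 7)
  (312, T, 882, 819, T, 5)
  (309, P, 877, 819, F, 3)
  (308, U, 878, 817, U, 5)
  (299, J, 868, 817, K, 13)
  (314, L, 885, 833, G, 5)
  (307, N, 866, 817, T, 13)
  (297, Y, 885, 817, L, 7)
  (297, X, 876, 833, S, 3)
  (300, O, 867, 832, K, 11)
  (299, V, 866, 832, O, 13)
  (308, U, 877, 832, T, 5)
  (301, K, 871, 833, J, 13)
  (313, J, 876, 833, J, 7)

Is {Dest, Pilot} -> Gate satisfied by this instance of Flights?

(Dest=832, Pilot=3): 1 row → Gate = 875 ✓
(Dest=833, Pilot=7): 2 rows → Gate takes values {880, 876} — violation
(Dest=819, Pilot=5): 1 row → Gate = 882 ✓
(Dest=819, Pilot=3): 1 row → Gate = 877 ✓
(Dest=817, Pilot=5): 1 row → Gate = 878 ✓
(Dest=817, Pilot=13): 2 rows → Gate takes values {868, 866} — violation
(Dest=833, Pilot=5): 1 row → Gate = 885 ✓
(Dest=817, Pilot=7): 1 row → Gate = 885 ✓
(Dest=833, Pilot=3): 1 row → Gate = 876 ✓
(Dest=832, Pilot=11): 1 row → Gate = 867 ✓
(Dest=832, Pilot=13): 1 row → Gate = 866 ✓
(Dest=832, Pilot=5): 1 row → Gate = 877 ✓
(Dest=833, Pilot=13): 1 row → Gate = 871 ✓
Two rows agree on {Dest, Pilot} but differ on Gate, so {Dest, Pilot} -> Gate does not hold.

No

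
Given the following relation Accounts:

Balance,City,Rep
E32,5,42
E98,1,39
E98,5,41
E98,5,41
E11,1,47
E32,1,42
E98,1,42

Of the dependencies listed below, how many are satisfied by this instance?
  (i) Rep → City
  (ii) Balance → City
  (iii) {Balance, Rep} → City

(i) Rep → City: Rep=42: 3 rows → City takes values {5, 1} — violation — fails.
(ii) Balance → City: Balance=E32: 2 rows → City takes values {5, 1} — violation; Balance=E98: 4 rows → City takes values {1, 5} — violation — fails.
(iii) {Balance, Rep} → City: (Balance=E32, Rep=42): 2 rows → City takes values {5, 1} — violation — fails.
None of the 3 dependencies hold.

0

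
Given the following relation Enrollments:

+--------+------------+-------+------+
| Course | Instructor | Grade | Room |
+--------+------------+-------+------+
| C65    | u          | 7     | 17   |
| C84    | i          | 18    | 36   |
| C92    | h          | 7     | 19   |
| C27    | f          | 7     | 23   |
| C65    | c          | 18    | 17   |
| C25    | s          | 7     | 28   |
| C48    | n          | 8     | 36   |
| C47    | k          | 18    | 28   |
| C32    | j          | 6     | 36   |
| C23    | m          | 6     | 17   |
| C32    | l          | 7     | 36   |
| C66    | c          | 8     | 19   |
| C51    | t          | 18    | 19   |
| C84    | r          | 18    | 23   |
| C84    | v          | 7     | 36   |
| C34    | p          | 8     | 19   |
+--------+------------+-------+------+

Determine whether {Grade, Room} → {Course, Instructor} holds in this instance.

(Grade=7, Room=17): 1 row → {Course,Instructor} = (C65, u) ✓
(Grade=18, Room=36): 1 row → {Course,Instructor} = (C84, i) ✓
(Grade=7, Room=19): 1 row → {Course,Instructor} = (C92, h) ✓
(Grade=7, Room=23): 1 row → {Course,Instructor} = (C27, f) ✓
(Grade=18, Room=17): 1 row → {Course,Instructor} = (C65, c) ✓
(Grade=7, Room=28): 1 row → {Course,Instructor} = (C25, s) ✓
(Grade=8, Room=36): 1 row → {Course,Instructor} = (C48, n) ✓
(Grade=18, Room=28): 1 row → {Course,Instructor} = (C47, k) ✓
(Grade=6, Room=36): 1 row → {Course,Instructor} = (C32, j) ✓
(Grade=6, Room=17): 1 row → {Course,Instructor} = (C23, m) ✓
(Grade=7, Room=36): 2 rows → {Course,Instructor} takes values {(C32, l), (C84, v)} — violation
(Grade=8, Room=19): 2 rows → {Course,Instructor} takes values {(C66, c), (C34, p)} — violation
(Grade=18, Room=19): 1 row → {Course,Instructor} = (C51, t) ✓
(Grade=18, Room=23): 1 row → {Course,Instructor} = (C84, r) ✓
Two rows agree on {Grade, Room} but differ on {Course, Instructor}, so {Grade, Room} → {Course, Instructor} does not hold.

No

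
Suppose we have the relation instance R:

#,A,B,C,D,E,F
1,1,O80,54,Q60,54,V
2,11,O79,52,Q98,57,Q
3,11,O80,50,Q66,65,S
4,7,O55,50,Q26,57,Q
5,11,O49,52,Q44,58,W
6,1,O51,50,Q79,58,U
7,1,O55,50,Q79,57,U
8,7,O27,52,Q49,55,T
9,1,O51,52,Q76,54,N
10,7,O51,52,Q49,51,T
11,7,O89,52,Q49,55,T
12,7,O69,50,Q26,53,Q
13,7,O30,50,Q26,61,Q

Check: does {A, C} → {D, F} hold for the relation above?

(A=1, C=54): row 1 → {D,F} = (Q60, V) ✓
(A=11, C=52): rows 2, 5 → {D,F} takes values {(Q98, Q), (Q44, W)} — violation
(A=11, C=50): row 3 → {D,F} = (Q66, S) ✓
(A=7, C=50): rows 4, 12, 13 → {D,F} = (Q26, Q), (Q26, Q), (Q26, Q) ✓
(A=1, C=50): rows 6, 7 → {D,F} = (Q79, U), (Q79, U) ✓
(A=7, C=52): rows 8, 10, 11 → {D,F} = (Q49, T), (Q49, T), (Q49, T) ✓
(A=1, C=52): row 9 → {D,F} = (Q76, N) ✓
Two rows agree on {A, C} but differ on {D, F}, so {A, C} → {D, F} does not hold.

No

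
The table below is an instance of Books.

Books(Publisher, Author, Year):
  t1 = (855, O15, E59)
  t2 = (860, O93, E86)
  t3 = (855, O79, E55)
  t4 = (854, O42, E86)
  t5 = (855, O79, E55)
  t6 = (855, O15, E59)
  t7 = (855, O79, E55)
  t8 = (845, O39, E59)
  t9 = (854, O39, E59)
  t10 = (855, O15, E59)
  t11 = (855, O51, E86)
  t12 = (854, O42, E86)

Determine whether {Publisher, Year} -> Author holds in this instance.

Yes

(Publisher=855, Year=E59): rows 1, 6, 10 → Author = O15, O15, O15 ✓
(Publisher=860, Year=E86): row 2 → Author = O93 ✓
(Publisher=855, Year=E55): rows 3, 5, 7 → Author = O79, O79, O79 ✓
(Publisher=854, Year=E86): rows 4, 12 → Author = O42, O42 ✓
(Publisher=845, Year=E59): row 8 → Author = O39 ✓
(Publisher=854, Year=E59): row 9 → Author = O39 ✓
(Publisher=855, Year=E86): row 11 → Author = O51 ✓
Every {Publisher, Year} value is associated with a single Author value, so {Publisher, Year} -> Author holds.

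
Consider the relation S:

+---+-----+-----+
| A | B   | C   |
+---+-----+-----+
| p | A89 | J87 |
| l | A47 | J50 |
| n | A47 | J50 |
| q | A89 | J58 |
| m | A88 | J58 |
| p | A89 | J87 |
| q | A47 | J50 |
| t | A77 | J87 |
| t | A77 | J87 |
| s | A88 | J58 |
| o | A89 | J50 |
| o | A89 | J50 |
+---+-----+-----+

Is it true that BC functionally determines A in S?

(B=A89, C=J87): 2 rows → A = p, p ✓
(B=A47, C=J50): 3 rows → A takes values {l, n, q} — violation
(B=A89, C=J58): 1 row → A = q ✓
(B=A88, C=J58): 2 rows → A takes values {m, s} — violation
(B=A77, C=J87): 2 rows → A = t, t ✓
(B=A89, C=J50): 2 rows → A = o, o ✓
Two rows agree on BC but differ on A, so BC -> A does not hold.

No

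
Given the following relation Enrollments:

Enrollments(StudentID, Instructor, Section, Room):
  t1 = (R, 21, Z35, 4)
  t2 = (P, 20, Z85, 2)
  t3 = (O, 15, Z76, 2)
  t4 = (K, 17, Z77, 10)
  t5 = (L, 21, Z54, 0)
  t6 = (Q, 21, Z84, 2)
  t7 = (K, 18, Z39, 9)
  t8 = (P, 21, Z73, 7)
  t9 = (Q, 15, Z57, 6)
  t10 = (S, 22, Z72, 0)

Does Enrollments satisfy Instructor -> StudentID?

Instructor=21: rows 1, 5, 6, 8 → StudentID takes values {R, L, Q, P} — violation
Instructor=20: row 2 → StudentID = P ✓
Instructor=15: rows 3, 9 → StudentID takes values {O, Q} — violation
Instructor=17: row 4 → StudentID = K ✓
Instructor=18: row 7 → StudentID = K ✓
Instructor=22: row 10 → StudentID = S ✓
Two rows agree on Instructor but differ on StudentID, so Instructor -> StudentID does not hold.

No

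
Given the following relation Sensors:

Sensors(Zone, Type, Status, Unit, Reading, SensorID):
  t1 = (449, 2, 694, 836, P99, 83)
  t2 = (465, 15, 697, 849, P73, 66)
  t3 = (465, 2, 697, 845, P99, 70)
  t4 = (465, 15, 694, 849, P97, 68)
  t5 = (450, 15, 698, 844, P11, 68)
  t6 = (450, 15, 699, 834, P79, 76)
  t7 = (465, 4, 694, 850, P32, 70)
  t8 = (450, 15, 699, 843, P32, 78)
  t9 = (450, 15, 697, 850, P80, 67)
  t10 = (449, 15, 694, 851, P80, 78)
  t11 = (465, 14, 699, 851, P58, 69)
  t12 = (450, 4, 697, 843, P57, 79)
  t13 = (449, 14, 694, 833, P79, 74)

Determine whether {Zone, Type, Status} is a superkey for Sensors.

Rows 6 and 8 have the same {Zone, Type, Status} value (Zone=450, Type=15, Status=699) but are distinct tuples, so {Zone, Type, Status} does not determine every attribute — not a superkey.

No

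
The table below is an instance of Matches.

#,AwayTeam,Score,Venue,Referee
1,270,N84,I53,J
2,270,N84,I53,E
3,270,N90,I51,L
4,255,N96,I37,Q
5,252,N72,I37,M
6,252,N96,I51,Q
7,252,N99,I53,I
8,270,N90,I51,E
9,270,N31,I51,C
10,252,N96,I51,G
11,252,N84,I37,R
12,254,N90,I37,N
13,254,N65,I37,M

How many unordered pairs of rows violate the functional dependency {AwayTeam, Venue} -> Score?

4

(AwayTeam=270, Venue=I53): all 2 rows agree on Score — 0 pairs.
(AwayTeam=270, Venue=I51): violating pairs (3,9), (8,9) — 2 pairs.
(AwayTeam=252, Venue=I37): violating pairs (5,11) — 1 pair.
(AwayTeam=252, Venue=I51): all 2 rows agree on Score — 0 pairs.
(AwayTeam=254, Venue=I37): violating pairs (12,13) — 1 pair.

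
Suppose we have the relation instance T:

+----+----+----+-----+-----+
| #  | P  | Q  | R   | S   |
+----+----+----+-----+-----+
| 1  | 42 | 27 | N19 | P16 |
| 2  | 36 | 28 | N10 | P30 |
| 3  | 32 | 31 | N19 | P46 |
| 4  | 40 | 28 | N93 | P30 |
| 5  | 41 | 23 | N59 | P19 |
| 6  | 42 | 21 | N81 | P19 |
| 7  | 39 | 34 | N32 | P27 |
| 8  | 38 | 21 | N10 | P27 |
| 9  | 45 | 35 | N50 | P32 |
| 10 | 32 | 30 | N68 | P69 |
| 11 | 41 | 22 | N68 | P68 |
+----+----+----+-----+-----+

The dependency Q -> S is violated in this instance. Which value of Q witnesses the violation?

Q=27: row 1 → S = P16 ✓
Q=28: rows 2, 4 → S = P30, P30 ✓
Q=31: row 3 → S = P46 ✓
Q=23: row 5 → S = P19 ✓
Q=21: rows 6, 8 → S takes values {P19, P27} — violation
Q=34: row 7 → S = P27 ✓
Q=35: row 9 → S = P32 ✓
Q=30: row 10 → S = P69 ✓
Q=22: row 11 → S = P68 ✓
The only Q value with inconsistent S is Q=21.

21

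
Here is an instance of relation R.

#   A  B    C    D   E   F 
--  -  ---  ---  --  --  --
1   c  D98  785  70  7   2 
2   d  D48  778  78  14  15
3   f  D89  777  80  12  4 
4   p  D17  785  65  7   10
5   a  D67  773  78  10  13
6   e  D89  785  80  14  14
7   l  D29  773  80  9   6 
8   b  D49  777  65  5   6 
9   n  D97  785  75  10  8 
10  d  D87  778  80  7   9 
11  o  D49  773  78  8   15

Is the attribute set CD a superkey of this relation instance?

No

Rows 5 and 11 have the same CD value (C=773, D=78) but are distinct tuples, so CD does not determine every attribute — not a superkey.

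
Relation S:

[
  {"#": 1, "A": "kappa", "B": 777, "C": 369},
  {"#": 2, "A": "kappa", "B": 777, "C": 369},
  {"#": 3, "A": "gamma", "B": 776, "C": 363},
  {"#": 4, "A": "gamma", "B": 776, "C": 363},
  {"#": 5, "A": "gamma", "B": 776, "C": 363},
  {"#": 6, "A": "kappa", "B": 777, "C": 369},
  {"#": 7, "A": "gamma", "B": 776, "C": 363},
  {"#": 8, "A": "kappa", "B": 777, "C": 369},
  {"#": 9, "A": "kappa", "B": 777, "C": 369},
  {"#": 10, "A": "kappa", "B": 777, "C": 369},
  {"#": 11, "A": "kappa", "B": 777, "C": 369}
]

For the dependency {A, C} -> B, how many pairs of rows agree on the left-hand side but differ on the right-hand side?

(A=kappa, C=369): all 7 rows agree on B — 0 pairs.
(A=gamma, C=363): all 4 rows agree on B — 0 pairs.

0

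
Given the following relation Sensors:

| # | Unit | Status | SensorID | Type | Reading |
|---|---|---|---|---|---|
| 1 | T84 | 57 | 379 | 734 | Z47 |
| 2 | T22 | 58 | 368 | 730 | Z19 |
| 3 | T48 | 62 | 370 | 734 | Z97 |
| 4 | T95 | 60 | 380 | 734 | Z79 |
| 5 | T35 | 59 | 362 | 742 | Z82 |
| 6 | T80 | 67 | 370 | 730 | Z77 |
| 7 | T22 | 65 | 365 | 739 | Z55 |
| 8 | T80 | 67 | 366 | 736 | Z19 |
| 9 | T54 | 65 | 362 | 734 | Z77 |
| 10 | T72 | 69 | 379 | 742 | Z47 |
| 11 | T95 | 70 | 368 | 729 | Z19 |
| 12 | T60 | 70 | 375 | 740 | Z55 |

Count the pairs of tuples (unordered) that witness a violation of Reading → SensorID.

4

Reading=Z47: all 2 rows agree on SensorID — 0 pairs.
Reading=Z19: violating pairs (2,8), (8,11) — 2 pairs.
Reading=Z77: violating pairs (6,9) — 1 pair.
Reading=Z55: violating pairs (7,12) — 1 pair.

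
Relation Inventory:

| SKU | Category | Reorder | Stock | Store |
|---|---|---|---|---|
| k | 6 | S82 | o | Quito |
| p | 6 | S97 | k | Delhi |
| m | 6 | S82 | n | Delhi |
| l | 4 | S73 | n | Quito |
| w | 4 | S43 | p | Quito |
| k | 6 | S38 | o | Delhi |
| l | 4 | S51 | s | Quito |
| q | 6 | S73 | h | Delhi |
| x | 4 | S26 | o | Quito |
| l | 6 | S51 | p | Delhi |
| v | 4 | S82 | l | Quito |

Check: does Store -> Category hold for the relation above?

No

Store=Quito: 6 rows → Category takes values {6, 4} — violation
Store=Delhi: 5 rows → Category = 6, 6, 6, 6, 6 ✓
Two rows agree on Store but differ on Category, so Store -> Category does not hold.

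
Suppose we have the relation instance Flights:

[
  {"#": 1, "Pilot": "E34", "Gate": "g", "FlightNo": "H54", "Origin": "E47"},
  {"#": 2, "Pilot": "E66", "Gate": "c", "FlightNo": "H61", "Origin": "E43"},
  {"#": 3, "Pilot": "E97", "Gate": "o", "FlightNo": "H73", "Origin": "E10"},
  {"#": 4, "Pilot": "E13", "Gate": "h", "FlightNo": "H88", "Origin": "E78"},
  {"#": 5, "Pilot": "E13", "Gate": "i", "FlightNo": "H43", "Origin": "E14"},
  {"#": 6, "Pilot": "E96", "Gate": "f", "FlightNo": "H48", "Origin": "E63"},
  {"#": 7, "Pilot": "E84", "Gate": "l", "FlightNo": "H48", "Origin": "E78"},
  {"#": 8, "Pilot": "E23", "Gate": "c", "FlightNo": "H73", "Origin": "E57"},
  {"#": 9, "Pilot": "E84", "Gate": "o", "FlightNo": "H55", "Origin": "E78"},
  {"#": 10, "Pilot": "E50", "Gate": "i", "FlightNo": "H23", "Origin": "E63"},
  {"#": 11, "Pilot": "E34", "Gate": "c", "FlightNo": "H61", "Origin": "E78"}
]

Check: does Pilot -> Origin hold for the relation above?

Pilot=E34: rows 1, 11 → Origin takes values {E47, E78} — violation
Pilot=E66: row 2 → Origin = E43 ✓
Pilot=E97: row 3 → Origin = E10 ✓
Pilot=E13: rows 4, 5 → Origin takes values {E78, E14} — violation
Pilot=E96: row 6 → Origin = E63 ✓
Pilot=E84: rows 7, 9 → Origin = E78, E78 ✓
Pilot=E23: row 8 → Origin = E57 ✓
Pilot=E50: row 10 → Origin = E63 ✓
Two rows agree on Pilot but differ on Origin, so Pilot -> Origin does not hold.

No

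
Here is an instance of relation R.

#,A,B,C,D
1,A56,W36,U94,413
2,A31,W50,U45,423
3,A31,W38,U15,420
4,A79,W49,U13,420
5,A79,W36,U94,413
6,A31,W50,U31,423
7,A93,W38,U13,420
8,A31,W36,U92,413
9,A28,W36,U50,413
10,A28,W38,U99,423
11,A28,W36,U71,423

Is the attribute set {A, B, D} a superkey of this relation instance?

Rows 2 and 6 have the same {A, B, D} value (A=A31, B=W50, D=423) but are distinct tuples, so {A, B, D} does not determine every attribute — not a superkey.

No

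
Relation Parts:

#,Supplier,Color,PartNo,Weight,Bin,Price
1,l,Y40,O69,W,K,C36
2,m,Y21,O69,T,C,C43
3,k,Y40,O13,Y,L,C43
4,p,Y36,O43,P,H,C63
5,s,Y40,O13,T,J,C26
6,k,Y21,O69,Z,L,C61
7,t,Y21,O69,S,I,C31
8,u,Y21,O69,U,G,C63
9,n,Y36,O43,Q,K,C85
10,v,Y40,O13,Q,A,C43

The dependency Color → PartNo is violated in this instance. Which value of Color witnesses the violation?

Color=Y40: rows 1, 3, 5, 10 → PartNo takes values {O69, O13} — violation
Color=Y21: rows 2, 6, 7, 8 → PartNo = O69, O69, O69, O69 ✓
Color=Y36: rows 4, 9 → PartNo = O43, O43 ✓
The only Color value with inconsistent PartNo is Color=Y40.

Y40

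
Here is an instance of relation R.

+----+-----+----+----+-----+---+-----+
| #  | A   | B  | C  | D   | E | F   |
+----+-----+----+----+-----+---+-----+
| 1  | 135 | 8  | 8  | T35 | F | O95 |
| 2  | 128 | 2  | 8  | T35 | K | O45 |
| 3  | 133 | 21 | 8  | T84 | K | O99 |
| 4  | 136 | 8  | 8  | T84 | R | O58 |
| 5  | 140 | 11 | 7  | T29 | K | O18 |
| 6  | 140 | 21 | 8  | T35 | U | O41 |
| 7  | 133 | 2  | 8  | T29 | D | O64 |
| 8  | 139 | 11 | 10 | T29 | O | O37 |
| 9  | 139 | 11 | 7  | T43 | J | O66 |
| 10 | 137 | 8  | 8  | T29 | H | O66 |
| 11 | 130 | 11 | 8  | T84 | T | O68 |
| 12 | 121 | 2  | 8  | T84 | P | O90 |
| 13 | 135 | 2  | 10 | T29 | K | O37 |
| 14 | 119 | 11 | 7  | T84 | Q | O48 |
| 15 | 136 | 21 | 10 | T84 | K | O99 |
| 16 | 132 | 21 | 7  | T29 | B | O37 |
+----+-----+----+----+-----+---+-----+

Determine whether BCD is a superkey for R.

All 16 rows have distinct BCD values, so BCD → (all attributes) holds and BCD is a superkey.

Yes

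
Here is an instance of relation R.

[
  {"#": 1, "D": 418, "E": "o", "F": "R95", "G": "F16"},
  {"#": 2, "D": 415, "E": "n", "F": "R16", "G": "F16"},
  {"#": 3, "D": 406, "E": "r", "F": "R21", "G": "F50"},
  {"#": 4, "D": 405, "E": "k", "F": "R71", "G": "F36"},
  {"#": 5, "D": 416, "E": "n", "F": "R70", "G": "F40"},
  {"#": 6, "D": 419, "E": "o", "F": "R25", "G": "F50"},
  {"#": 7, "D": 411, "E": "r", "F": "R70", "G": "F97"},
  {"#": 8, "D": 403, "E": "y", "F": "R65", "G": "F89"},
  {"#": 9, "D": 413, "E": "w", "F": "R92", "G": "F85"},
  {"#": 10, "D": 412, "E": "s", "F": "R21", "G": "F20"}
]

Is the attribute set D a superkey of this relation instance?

All 10 rows have distinct D values, so D → (all attributes) holds and D is a superkey.

Yes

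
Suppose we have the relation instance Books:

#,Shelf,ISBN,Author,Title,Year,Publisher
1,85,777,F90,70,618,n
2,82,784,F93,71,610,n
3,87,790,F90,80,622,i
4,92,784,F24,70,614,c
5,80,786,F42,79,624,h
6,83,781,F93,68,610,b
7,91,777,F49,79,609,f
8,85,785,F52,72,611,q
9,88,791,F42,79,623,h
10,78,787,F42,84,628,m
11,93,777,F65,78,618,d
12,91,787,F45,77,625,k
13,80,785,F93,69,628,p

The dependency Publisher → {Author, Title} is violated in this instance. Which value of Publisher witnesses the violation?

Publisher=n: rows 1, 2 → {Author,Title} takes values {(F90, 70), (F93, 71)} — violation
Publisher=i: row 3 → {Author,Title} = (F90, 80) ✓
Publisher=c: row 4 → {Author,Title} = (F24, 70) ✓
Publisher=h: rows 5, 9 → {Author,Title} = (F42, 79), (F42, 79) ✓
Publisher=b: row 6 → {Author,Title} = (F93, 68) ✓
Publisher=f: row 7 → {Author,Title} = (F49, 79) ✓
Publisher=q: row 8 → {Author,Title} = (F52, 72) ✓
Publisher=m: row 10 → {Author,Title} = (F42, 84) ✓
Publisher=d: row 11 → {Author,Title} = (F65, 78) ✓
Publisher=k: row 12 → {Author,Title} = (F45, 77) ✓
Publisher=p: row 13 → {Author,Title} = (F93, 69) ✓
The only Publisher value with inconsistent RHS is Publisher=n.

n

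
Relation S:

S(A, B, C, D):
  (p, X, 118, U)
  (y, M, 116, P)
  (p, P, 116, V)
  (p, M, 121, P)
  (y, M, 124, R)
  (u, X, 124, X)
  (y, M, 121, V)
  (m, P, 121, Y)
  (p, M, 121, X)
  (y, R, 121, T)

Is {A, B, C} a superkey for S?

No

Two distinct rows share (A=p, B=M, C=121), so {A, B, C} does not determine every attribute — not a superkey.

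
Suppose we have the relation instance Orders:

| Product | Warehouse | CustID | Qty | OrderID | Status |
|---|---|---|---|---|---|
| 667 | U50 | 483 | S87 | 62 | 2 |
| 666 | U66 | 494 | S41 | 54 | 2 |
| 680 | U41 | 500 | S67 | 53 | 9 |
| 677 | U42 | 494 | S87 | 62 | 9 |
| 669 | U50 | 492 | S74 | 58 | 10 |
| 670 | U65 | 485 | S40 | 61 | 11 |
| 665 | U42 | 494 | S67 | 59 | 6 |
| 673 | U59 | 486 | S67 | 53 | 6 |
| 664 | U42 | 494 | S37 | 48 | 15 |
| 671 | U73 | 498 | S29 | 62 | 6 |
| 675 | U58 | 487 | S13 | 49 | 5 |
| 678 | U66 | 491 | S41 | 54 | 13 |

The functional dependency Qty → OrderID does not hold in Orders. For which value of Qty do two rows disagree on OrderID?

Qty=S87: 2 rows → OrderID = 62, 62 ✓
Qty=S41: 2 rows → OrderID = 54, 54 ✓
Qty=S67: 3 rows → OrderID takes values {53, 59} — violation
Qty=S74: 1 row → OrderID = 58 ✓
Qty=S40: 1 row → OrderID = 61 ✓
Qty=S37: 1 row → OrderID = 48 ✓
Qty=S29: 1 row → OrderID = 62 ✓
Qty=S13: 1 row → OrderID = 49 ✓
The only Qty value with inconsistent OrderID is Qty=S67.

S67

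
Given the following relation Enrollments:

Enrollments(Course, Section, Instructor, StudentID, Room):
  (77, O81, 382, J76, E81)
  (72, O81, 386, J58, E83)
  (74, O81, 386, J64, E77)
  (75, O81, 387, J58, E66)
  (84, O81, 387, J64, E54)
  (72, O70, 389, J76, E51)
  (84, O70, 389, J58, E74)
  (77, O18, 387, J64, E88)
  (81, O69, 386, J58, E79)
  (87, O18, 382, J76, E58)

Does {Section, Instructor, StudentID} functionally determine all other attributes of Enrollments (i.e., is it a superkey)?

All 10 rows have distinct {Section, Instructor, StudentID} values, so {Section, Instructor, StudentID} → (all attributes) holds and {Section, Instructor, StudentID} is a superkey.

Yes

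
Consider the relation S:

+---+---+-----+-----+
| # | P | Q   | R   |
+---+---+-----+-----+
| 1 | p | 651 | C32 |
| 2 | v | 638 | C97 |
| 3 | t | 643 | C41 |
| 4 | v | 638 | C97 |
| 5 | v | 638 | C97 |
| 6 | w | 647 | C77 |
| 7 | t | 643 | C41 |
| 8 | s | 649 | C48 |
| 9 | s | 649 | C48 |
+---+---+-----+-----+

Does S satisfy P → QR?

Yes

P=p: row 1 → {Q,R} = (651, C32) ✓
P=v: rows 2, 4, 5 → {Q,R} = (638, C97), (638, C97), (638, C97) ✓
P=t: rows 3, 7 → {Q,R} = (643, C41), (643, C41) ✓
P=w: row 6 → {Q,R} = (647, C77) ✓
P=s: rows 8, 9 → {Q,R} = (649, C48), (649, C48) ✓
Every P value is associated with a single QR value, so P → QR holds.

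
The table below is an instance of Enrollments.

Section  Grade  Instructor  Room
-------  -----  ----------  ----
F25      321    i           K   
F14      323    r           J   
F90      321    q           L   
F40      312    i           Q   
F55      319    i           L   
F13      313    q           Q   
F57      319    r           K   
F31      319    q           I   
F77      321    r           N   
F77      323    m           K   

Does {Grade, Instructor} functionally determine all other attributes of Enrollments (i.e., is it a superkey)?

Yes

All 10 rows have distinct {Grade, Instructor} values, so {Grade, Instructor} → (all attributes) holds and {Grade, Instructor} is a superkey.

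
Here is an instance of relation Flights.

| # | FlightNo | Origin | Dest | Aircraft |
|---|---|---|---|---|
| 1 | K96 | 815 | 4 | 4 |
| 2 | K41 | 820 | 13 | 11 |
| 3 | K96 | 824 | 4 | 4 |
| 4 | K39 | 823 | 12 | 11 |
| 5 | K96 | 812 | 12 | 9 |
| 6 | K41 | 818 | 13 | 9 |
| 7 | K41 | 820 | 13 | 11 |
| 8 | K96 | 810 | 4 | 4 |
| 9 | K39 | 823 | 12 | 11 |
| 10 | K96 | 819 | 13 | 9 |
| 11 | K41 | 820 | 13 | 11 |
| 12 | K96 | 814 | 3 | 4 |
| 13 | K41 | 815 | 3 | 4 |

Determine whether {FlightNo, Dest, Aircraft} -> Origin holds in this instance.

No

(FlightNo=K96, Dest=4, Aircraft=4): rows 1, 3, 8 → Origin takes values {815, 824, 810} — violation
(FlightNo=K41, Dest=13, Aircraft=11): rows 2, 7, 11 → Origin = 820, 820, 820 ✓
(FlightNo=K39, Dest=12, Aircraft=11): rows 4, 9 → Origin = 823, 823 ✓
(FlightNo=K96, Dest=12, Aircraft=9): row 5 → Origin = 812 ✓
(FlightNo=K41, Dest=13, Aircraft=9): row 6 → Origin = 818 ✓
(FlightNo=K96, Dest=13, Aircraft=9): row 10 → Origin = 819 ✓
(FlightNo=K96, Dest=3, Aircraft=4): row 12 → Origin = 814 ✓
(FlightNo=K41, Dest=3, Aircraft=4): row 13 → Origin = 815 ✓
Two rows agree on {FlightNo, Dest, Aircraft} but differ on Origin, so {FlightNo, Dest, Aircraft} -> Origin does not hold.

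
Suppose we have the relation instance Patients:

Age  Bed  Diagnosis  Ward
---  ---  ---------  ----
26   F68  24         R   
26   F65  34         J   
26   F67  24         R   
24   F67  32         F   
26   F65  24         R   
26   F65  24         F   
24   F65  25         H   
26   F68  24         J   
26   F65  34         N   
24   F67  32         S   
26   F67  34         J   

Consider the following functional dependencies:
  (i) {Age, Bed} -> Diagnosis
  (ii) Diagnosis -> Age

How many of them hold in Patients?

1

(i) {Age, Bed} -> Diagnosis: (Age=26, Bed=F65): 4 rows → Diagnosis takes values {34, 24} — violation; (Age=26, Bed=F67): 2 rows → Diagnosis takes values {24, 34} — violation — fails.
(ii) Diagnosis -> Age: every LHS value maps to a single RHS value — holds.
1 of the 2 dependencies holds.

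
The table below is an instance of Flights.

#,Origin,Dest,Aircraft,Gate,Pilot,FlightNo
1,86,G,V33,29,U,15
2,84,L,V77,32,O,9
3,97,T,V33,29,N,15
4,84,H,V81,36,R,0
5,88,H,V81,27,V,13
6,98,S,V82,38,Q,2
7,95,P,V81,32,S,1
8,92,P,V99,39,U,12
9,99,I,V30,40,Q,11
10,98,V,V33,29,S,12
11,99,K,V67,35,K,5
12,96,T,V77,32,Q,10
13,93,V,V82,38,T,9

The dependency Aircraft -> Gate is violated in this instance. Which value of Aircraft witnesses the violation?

V81

Aircraft=V33: rows 1, 3, 10 → Gate = 29, 29, 29 ✓
Aircraft=V77: rows 2, 12 → Gate = 32, 32 ✓
Aircraft=V81: rows 4, 5, 7 → Gate takes values {36, 27, 32} — violation
Aircraft=V82: rows 6, 13 → Gate = 38, 38 ✓
Aircraft=V99: row 8 → Gate = 39 ✓
Aircraft=V30: row 9 → Gate = 40 ✓
Aircraft=V67: row 11 → Gate = 35 ✓
The only Aircraft value with inconsistent Gate is Aircraft=V81.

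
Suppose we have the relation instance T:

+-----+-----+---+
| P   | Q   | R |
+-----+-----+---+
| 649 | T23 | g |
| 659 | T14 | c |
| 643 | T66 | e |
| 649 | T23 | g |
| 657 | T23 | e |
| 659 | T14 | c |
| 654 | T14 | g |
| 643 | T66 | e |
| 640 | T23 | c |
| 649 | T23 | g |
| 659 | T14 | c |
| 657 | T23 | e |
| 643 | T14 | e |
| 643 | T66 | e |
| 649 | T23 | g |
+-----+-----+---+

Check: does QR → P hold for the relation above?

(Q=T23, R=g): 4 rows → P = 649, 649, 649, 649 ✓
(Q=T14, R=c): 3 rows → P = 659, 659, 659 ✓
(Q=T66, R=e): 3 rows → P = 643, 643, 643 ✓
(Q=T23, R=e): 2 rows → P = 657, 657 ✓
(Q=T14, R=g): 1 row → P = 654 ✓
(Q=T23, R=c): 1 row → P = 640 ✓
(Q=T14, R=e): 1 row → P = 643 ✓
Every QR value is associated with a single P value, so QR → P holds.

Yes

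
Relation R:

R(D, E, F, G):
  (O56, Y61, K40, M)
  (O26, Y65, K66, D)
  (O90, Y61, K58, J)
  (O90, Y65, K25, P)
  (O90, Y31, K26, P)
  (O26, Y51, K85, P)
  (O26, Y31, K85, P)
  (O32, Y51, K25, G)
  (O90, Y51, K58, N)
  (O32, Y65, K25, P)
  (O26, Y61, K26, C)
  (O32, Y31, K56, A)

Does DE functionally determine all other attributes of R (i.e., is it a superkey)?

All 12 rows have distinct DE values, so DE → (all attributes) holds and DE is a superkey.

Yes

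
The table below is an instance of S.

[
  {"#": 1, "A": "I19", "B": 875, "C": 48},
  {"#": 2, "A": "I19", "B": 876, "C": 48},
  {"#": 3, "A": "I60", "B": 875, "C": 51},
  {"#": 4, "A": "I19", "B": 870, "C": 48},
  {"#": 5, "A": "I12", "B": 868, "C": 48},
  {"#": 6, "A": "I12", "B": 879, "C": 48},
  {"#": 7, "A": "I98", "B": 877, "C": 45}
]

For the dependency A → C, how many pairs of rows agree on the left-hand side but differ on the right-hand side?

0

A=I19: all 3 rows agree on C — 0 pairs.
A=I12: all 2 rows agree on C — 0 pairs.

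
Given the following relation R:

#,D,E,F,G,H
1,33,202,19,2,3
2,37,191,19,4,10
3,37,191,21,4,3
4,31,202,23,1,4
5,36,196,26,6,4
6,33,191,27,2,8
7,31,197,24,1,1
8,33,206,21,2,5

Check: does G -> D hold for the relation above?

Yes

G=2: rows 1, 6, 8 → D = 33, 33, 33 ✓
G=4: rows 2, 3 → D = 37, 37 ✓
G=1: rows 4, 7 → D = 31, 31 ✓
G=6: row 5 → D = 36 ✓
Every G value is associated with a single D value, so G -> D holds.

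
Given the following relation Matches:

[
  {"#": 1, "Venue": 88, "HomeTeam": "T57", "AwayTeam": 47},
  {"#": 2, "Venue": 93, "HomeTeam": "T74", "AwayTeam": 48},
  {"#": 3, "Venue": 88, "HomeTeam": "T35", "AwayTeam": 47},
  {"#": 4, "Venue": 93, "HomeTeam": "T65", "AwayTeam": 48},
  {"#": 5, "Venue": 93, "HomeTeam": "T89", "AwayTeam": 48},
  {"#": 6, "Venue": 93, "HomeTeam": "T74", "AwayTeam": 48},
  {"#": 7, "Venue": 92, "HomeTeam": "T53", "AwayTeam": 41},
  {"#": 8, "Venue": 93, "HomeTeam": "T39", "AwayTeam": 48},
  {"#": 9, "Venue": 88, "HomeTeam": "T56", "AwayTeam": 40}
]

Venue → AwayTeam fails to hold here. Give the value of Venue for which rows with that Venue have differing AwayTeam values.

88

Venue=88: rows 1, 3, 9 → AwayTeam takes values {47, 40} — violation
Venue=93: rows 2, 4, 5, 6, 8 → AwayTeam = 48, 48, 48, 48, 48 ✓
Venue=92: row 7 → AwayTeam = 41 ✓
The only Venue value with inconsistent AwayTeam is Venue=88.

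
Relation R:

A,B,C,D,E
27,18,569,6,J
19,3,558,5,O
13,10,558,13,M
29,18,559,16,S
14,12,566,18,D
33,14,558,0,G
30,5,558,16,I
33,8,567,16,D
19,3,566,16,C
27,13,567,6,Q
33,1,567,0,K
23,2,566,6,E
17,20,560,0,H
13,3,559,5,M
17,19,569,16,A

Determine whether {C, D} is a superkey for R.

Yes

All 15 rows have distinct {C, D} values, so {C, D} → (all attributes) holds and {C, D} is a superkey.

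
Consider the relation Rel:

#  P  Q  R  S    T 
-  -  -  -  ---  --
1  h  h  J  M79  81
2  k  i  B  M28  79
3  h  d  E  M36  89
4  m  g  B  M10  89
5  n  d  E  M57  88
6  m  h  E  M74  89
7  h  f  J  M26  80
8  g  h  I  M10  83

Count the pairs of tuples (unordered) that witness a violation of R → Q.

R=J: violating pairs (1,7) — 1 pair.
R=B: violating pairs (2,4) — 1 pair.
R=E: violating pairs (3,6), (5,6) — 2 pairs.

4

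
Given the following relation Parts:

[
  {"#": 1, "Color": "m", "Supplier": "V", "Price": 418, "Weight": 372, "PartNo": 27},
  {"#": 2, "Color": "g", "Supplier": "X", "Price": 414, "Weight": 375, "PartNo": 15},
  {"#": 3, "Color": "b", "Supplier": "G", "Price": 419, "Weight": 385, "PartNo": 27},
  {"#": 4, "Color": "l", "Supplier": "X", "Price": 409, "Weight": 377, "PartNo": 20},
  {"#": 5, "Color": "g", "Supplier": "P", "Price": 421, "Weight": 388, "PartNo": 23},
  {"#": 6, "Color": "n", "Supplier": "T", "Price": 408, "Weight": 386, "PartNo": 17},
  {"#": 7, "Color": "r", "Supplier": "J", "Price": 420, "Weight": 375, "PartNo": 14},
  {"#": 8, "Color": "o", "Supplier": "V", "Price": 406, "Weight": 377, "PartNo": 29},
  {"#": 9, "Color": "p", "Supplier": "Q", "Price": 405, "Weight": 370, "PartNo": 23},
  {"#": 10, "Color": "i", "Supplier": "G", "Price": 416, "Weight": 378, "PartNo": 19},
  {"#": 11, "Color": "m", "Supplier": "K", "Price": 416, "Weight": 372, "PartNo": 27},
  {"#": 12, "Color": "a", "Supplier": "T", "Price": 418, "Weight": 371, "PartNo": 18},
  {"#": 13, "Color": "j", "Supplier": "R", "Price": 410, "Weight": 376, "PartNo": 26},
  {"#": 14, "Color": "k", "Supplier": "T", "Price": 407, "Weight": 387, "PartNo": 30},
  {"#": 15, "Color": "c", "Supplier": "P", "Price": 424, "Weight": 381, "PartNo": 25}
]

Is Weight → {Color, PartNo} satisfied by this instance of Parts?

No

Weight=372: rows 1, 11 → {Color,PartNo} = (m, 27), (m, 27) ✓
Weight=375: rows 2, 7 → {Color,PartNo} takes values {(g, 15), (r, 14)} — violation
Weight=385: row 3 → {Color,PartNo} = (b, 27) ✓
Weight=377: rows 4, 8 → {Color,PartNo} takes values {(l, 20), (o, 29)} — violation
Weight=388: row 5 → {Color,PartNo} = (g, 23) ✓
Weight=386: row 6 → {Color,PartNo} = (n, 17) ✓
Weight=370: row 9 → {Color,PartNo} = (p, 23) ✓
Weight=378: row 10 → {Color,PartNo} = (i, 19) ✓
Weight=371: row 12 → {Color,PartNo} = (a, 18) ✓
Weight=376: row 13 → {Color,PartNo} = (j, 26) ✓
Weight=387: row 14 → {Color,PartNo} = (k, 30) ✓
Weight=381: row 15 → {Color,PartNo} = (c, 25) ✓
Two rows agree on Weight but differ on {Color, PartNo}, so Weight → {Color, PartNo} does not hold.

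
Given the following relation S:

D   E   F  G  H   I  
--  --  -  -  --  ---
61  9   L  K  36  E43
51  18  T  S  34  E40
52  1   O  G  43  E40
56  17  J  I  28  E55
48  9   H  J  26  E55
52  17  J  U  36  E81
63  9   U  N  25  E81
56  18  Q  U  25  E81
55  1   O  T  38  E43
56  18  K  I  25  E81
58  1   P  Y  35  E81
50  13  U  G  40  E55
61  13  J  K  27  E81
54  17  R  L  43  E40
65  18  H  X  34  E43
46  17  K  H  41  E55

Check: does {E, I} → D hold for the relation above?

(E=9, I=E43): 1 row → D = 61 ✓
(E=18, I=E40): 1 row → D = 51 ✓
(E=1, I=E40): 1 row → D = 52 ✓
(E=17, I=E55): 2 rows → D takes values {56, 46} — violation
(E=9, I=E55): 1 row → D = 48 ✓
(E=17, I=E81): 1 row → D = 52 ✓
(E=9, I=E81): 1 row → D = 63 ✓
(E=18, I=E81): 2 rows → D = 56, 56 ✓
(E=1, I=E43): 1 row → D = 55 ✓
(E=1, I=E81): 1 row → D = 58 ✓
(E=13, I=E55): 1 row → D = 50 ✓
(E=13, I=E81): 1 row → D = 61 ✓
(E=17, I=E40): 1 row → D = 54 ✓
(E=18, I=E43): 1 row → D = 65 ✓
Two rows agree on {E, I} but differ on D, so {E, I} → D does not hold.

No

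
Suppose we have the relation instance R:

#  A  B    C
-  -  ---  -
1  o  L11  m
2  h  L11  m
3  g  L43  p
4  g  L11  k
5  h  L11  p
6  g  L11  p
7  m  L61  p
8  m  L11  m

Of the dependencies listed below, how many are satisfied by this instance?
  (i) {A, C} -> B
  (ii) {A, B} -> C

0

(i) {A, C} -> B: (A=g, C=p): rows 3, 6 → B takes values {L43, L11} — violation — fails.
(ii) {A, B} -> C: (A=h, B=L11): rows 2, 5 → C takes values {m, p} — violation; (A=g, B=L11): rows 4, 6 → C takes values {k, p} — violation — fails.
None of the 2 dependencies hold.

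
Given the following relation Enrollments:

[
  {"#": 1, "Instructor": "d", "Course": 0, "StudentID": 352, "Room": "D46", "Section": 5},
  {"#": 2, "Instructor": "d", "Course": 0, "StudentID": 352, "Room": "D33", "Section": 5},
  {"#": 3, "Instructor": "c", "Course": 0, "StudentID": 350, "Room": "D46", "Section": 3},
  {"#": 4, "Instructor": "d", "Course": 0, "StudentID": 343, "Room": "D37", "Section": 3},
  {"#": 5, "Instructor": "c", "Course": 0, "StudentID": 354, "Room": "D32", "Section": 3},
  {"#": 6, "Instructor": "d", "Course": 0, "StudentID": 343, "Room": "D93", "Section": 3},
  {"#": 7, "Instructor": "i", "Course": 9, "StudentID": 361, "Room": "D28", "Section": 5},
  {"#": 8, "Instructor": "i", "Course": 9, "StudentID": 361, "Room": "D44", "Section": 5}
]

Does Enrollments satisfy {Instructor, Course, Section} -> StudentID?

No

(Instructor=d, Course=0, Section=5): rows 1, 2 → StudentID = 352, 352 ✓
(Instructor=c, Course=0, Section=3): rows 3, 5 → StudentID takes values {350, 354} — violation
(Instructor=d, Course=0, Section=3): rows 4, 6 → StudentID = 343, 343 ✓
(Instructor=i, Course=9, Section=5): rows 7, 8 → StudentID = 361, 361 ✓
Two rows agree on {Instructor, Course, Section} but differ on StudentID, so {Instructor, Course, Section} -> StudentID does not hold.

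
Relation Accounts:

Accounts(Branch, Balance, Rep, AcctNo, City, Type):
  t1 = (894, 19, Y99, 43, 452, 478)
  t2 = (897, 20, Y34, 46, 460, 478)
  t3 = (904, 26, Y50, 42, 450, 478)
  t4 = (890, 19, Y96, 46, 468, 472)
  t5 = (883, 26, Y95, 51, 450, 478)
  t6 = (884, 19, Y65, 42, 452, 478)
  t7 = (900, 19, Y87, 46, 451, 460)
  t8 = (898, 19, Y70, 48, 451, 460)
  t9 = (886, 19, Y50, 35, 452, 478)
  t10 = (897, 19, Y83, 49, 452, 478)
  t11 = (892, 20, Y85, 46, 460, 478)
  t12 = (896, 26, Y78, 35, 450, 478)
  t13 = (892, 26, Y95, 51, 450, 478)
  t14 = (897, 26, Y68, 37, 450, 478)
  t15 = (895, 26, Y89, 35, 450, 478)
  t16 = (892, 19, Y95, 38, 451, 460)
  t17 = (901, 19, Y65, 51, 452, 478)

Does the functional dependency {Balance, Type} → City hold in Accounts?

Yes

(Balance=19, Type=478): rows 1, 6, 9, 10, 17 → City = 452, 452, 452, 452, 452 ✓
(Balance=20, Type=478): rows 2, 11 → City = 460, 460 ✓
(Balance=26, Type=478): rows 3, 5, 12, 13, 14, 15 → City = 450, 450, 450, 450, 450, 450 ✓
(Balance=19, Type=472): row 4 → City = 468 ✓
(Balance=19, Type=460): rows 7, 8, 16 → City = 451, 451, 451 ✓
Every {Balance, Type} value is associated with a single City value, so {Balance, Type} → City holds.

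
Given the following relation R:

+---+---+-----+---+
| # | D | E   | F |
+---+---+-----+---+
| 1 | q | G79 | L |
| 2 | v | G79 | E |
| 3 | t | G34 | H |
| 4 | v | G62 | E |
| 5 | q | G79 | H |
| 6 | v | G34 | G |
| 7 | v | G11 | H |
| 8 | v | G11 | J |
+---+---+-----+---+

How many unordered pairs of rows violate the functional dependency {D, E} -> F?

2

(D=q, E=G79): violating pairs (1,5) — 1 pair.
(D=v, E=G11): violating pairs (7,8) — 1 pair.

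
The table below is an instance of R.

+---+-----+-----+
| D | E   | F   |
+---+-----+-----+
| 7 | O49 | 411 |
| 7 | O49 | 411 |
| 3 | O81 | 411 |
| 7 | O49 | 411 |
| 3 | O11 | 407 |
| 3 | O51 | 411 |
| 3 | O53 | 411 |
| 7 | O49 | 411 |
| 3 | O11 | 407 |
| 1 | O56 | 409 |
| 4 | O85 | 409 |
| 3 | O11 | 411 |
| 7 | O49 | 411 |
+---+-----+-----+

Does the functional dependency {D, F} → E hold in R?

No

(D=7, F=411): 5 rows → E = O49, O49, O49, O49, O49 ✓
(D=3, F=411): 4 rows → E takes values {O81, O51, O53, O11} — violation
(D=3, F=407): 2 rows → E = O11, O11 ✓
(D=1, F=409): 1 row → E = O56 ✓
(D=4, F=409): 1 row → E = O85 ✓
Two rows agree on {D, F} but differ on E, so {D, F} → E does not hold.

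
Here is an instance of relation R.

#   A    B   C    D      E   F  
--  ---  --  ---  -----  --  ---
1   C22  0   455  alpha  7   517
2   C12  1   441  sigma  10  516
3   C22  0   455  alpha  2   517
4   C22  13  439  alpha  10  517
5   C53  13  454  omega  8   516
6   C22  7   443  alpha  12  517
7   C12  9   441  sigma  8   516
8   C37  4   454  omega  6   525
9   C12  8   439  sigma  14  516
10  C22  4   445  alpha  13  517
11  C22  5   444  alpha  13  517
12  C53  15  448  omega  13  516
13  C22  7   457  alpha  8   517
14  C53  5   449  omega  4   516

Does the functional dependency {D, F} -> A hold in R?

(D=alpha, F=517): rows 1, 3, 4, 6, 10, 11, 13 → A = C22, C22, C22, C22, C22, C22, C22 ✓
(D=sigma, F=516): rows 2, 7, 9 → A = C12, C12, C12 ✓
(D=omega, F=516): rows 5, 12, 14 → A = C53, C53, C53 ✓
(D=omega, F=525): row 8 → A = C37 ✓
Every {D, F} value is associated with a single A value, so {D, F} -> A holds.

Yes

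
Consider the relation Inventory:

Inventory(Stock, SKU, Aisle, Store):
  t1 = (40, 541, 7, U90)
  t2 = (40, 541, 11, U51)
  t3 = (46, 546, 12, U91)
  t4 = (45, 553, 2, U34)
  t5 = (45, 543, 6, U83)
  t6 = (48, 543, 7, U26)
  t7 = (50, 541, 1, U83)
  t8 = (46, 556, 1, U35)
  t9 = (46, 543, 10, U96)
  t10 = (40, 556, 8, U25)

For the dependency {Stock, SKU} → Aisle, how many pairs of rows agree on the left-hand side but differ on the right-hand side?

(Stock=40, SKU=541): violating pairs (1,2) — 1 pair.

1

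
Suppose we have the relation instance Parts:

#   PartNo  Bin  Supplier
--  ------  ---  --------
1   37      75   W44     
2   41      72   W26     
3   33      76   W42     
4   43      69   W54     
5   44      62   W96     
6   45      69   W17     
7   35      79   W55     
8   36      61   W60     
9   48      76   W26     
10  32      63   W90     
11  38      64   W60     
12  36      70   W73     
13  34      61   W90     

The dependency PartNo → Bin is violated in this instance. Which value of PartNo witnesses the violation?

36

PartNo=37: row 1 → Bin = 75 ✓
PartNo=41: row 2 → Bin = 72 ✓
PartNo=33: row 3 → Bin = 76 ✓
PartNo=43: row 4 → Bin = 69 ✓
PartNo=44: row 5 → Bin = 62 ✓
PartNo=45: row 6 → Bin = 69 ✓
PartNo=35: row 7 → Bin = 79 ✓
PartNo=36: rows 8, 12 → Bin takes values {61, 70} — violation
PartNo=48: row 9 → Bin = 76 ✓
PartNo=32: row 10 → Bin = 63 ✓
PartNo=38: row 11 → Bin = 64 ✓
PartNo=34: row 13 → Bin = 61 ✓
The only PartNo value with inconsistent Bin is PartNo=36.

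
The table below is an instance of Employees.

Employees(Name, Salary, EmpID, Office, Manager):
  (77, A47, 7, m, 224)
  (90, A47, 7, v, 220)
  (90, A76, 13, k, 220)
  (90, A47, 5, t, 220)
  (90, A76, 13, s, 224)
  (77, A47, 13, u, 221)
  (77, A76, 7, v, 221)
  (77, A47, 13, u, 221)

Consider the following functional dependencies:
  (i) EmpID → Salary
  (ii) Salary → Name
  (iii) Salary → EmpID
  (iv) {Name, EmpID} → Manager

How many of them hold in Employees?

(i) EmpID → Salary: EmpID=7: 3 rows → Salary takes values {A47, A76} — violation; EmpID=13: 4 rows → Salary takes values {A76, A47} — violation — fails.
(ii) Salary → Name: Salary=A47: 5 rows → Name takes values {77, 90} — violation; Salary=A76: 3 rows → Name takes values {90, 77} — violation — fails.
(iii) Salary → EmpID: Salary=A47: 5 rows → EmpID takes values {7, 5, 13} — violation; Salary=A76: 3 rows → EmpID takes values {13, 7} — violation — fails.
(iv) {Name, EmpID} → Manager: (Name=77, EmpID=7): 2 rows → Manager takes values {224, 221} — violation; (Name=90, EmpID=13): 2 rows → Manager takes values {220, 224} — violation — fails.
None of the 4 dependencies hold.

0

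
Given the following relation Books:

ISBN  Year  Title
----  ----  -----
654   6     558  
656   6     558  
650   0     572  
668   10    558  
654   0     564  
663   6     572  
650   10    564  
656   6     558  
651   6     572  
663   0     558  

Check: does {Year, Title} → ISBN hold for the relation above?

No

(Year=6, Title=558): 3 rows → ISBN takes values {654, 656} — violation
(Year=0, Title=572): 1 row → ISBN = 650 ✓
(Year=10, Title=558): 1 row → ISBN = 668 ✓
(Year=0, Title=564): 1 row → ISBN = 654 ✓
(Year=6, Title=572): 2 rows → ISBN takes values {663, 651} — violation
(Year=10, Title=564): 1 row → ISBN = 650 ✓
(Year=0, Title=558): 1 row → ISBN = 663 ✓
Two rows agree on {Year, Title} but differ on ISBN, so {Year, Title} → ISBN does not hold.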